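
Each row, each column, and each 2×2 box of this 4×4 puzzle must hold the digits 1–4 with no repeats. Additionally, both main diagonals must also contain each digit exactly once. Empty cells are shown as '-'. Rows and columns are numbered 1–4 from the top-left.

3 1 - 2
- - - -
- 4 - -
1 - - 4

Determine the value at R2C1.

4

R1C3 = 4: row 1 has {1,2,3}; col 3 has {}; box has {2} → only 4 remains.
R2C2 = 2: row 2 has {}; col 2 has {1,4}; box has {1,3}; main diagonal has {3,4} → only 2 remains.
R2C3 = 3: row 2 has {2}; col 3 has {4}; box has {2,4}; anti-diagonal has {1,2,4} → only 3 remains.
R2C4 = 1: row 2 has {2,3}; col 4 has {2,4}; box has {2,3,4} → only 1 remains.
R3C1 = 2: row 3 has {4}; col 1 has {1,3}; box has {1,4} → only 2 remains.
R3C3 = 1: row 3 has {2,4}; col 3 has {3,4}; box has {4}; main diagonal has {2,3,4} → only 1 remains.
R3C4 = 3: row 3 has {1,2,4}; col 4 has {1,2,4}; box has {1,4} → only 3 remains.
R4C2 = 3: row 4 has {1,4}; col 2 has {1,2,4}; box has {1,2,4} → only 3 remains.
R4C3 = 2: row 4 has {1,3,4}; col 3 has {1,3,4}; box has {1,3,4} → only 2 remains.
R2C1 = 4: row 2 has {1,2,3}; col 1 has {1,2,3}; box has {1,2,3} → only 4 remains.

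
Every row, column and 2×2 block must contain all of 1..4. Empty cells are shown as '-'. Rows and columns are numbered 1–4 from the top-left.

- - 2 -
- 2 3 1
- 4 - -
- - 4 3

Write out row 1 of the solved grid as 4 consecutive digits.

1324

R1C4 = 4: row 1 has {2}; col 4 has {1,3}; box has {1,2,3} → only 4 remains.
R2C1 = 4: row 2 has {1,2,3}; col 1 has {}; box has {2} → only 4 remains.
R3C3 = 1: row 3 has {4}; col 3 has {2,3,4}; box has {3,4} → only 1 remains.
R3C4 = 2: row 3 has {1,4}; col 4 has {1,3,4}; box has {1,3,4} → only 2 remains.
R4C2 = 1: row 4 has {3,4}; col 2 has {2,4}; box has {4} → only 1 remains.
R1C2 = 3: row 1 has {2,4}; col 2 has {1,2,4}; box has {2,4} → only 3 remains.
R3C1 = 3: row 3 has {1,2,4}; col 1 has {4}; box has {1,4} → only 3 remains.
R4C1 = 2: row 4 has {1,3,4}; col 1 has {3,4}; box has {1,3,4} → only 2 remains.
R1C1 = 1: row 1 has {2,3,4}; col 1 has {2,3,4}; box has {2,3,4} → only 1 remains.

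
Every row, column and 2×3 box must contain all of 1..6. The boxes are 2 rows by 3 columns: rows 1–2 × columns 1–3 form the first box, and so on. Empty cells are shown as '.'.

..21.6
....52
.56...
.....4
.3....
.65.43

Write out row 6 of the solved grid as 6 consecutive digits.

R1C2 = 4: row 1 has {1,2,6}; col 2 has {3,5,6}; box has {2} → only 4 remains.
R1C5 = 3: row 1 has {1,2,4,6}; col 5 has {4,5}; box has {1,2,5,6} → only 3 remains.
R2C2 = 1: row 2 has {2,5}; col 2 has {3,4,5,6}; box has {2,4} → only 1 remains.
R2C3 = 3: row 2 has {1,2,5}; col 3 has {2,5,6}; box has {1,2,4} → only 3 remains.
R2C4 = 4: row 2 has {1,2,3,5}; col 4 has {1}; box has {1,2,3,5,6} → only 4 remains.
R3C6 = 1: row 3 has {5,6}; col 6 has {2,3,4,6}; box has {4} → only 1 remains.
R4C2 = 2: row 4 has {4}; col 2 has {1,3,4,5,6}; box has {5,6} → only 2 remains.
R4C3 = 1: row 4 has {2,4}; col 3 has {2,3,5,6}; box has {2,5,6} → only 1 remains.
R4C5 = 6: row 4 has {1,2,4}; col 5 has {3,4,5}; box has {1,4} → only 6 remains.
R5C3 = 4: row 5 has {3}; col 3 has {1,2,3,5,6}; box has {3,5,6} → only 4 remains.
R5C6 = 5: row 5 has {3,4}; col 6 has {1,2,3,4,6}; box has {3,4} → only 5 remains.
R6C4 = 2: row 6 has {3,4,5,6}; col 4 has {1,4}; box has {3,4,5} → only 2 remains.
R1C1 = 5: row 1 has {1,2,3,4,6}; col 1 has {}; box has {1,2,3,4} → only 5 remains.
R2C1 = 6: row 2 has {1,2,3,4,5}; col 1 has {5}; box has {1,2,3,4,5} → only 6 remains.
R3C4 = 3: row 3 has {1,5,6}; col 4 has {1,2,4}; box has {1,4,6} → only 3 remains.
R3C5 = 2: row 3 has {1,3,5,6}; col 5 has {3,4,5,6}; box has {1,3,4,6} → only 2 remains.
R4C1 = 3: row 4 has {1,2,4,6}; col 1 has {5,6}; box has {1,2,5,6} → only 3 remains.
R4C4 = 5: row 4 has {1,2,3,4,6}; col 4 has {1,2,3,4}; box has {1,2,3,4,6} → only 5 remains.
R5C4 = 6: row 5 has {3,4,5}; col 4 has {1,2,3,4,5}; box has {2,3,4,5} → only 6 remains.
R5C5 = 1: row 5 has {3,4,5,6}; col 5 has {2,3,4,5,6}; box has {2,3,4,5,6} → only 1 remains.
R6C1 = 1: row 6 has {2,3,4,5,6}; col 1 has {3,5,6}; box has {3,4,5,6} → only 1 remains.

165243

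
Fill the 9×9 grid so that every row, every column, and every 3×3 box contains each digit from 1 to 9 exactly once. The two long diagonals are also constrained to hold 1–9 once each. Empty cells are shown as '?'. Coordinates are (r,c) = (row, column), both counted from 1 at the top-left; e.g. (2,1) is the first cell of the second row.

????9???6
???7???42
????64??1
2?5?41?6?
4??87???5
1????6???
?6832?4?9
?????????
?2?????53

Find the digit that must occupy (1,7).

8

(4,4) = 9 (sole candidate).
(9,1) = 9 (sole candidate).
(3,3) = 2 (sole candidate).
(3,4) = 5 (sole candidate).
(3,7) = 3 (sole candidate).
(6,4) = 2 (sole candidate).
(8,2) = 5 (sole candidate).
(1,4) = 1 (sole candidate).
(5,6) = 3 (sole candidate).
(6,5) = 5 (sole candidate).
(7,1) = 7 (sole candidate).
(7,6) = 5 (sole candidate).
(7,8) = 1 (sole candidate).
(8,1) = 3 (sole candidate).
(8,8) = 8 (sole candidate).
(8,9) = 7 (sole candidate).
(9,7) = 6 (sole candidate).
(1,1) = 5 (sole candidate).
(1,8) = 7 (sole candidate).
(2,2) = 1 (sole candidate).
(2,6) = 8 (sole candidate).
(3,1) = 8 (sole candidate).
(3,8) = 9 (sole candidate).
(4,9) = 8 (sole candidate).
(5,2) = 9 (sole candidate).
(5,3) = 6 (sole candidate).
(5,8) = 2 (sole candidate).
(6,8) = 3 (sole candidate).
(6,9) = 4 (sole candidate).
(8,5) = 1 (sole candidate).
(8,6) = 9 (sole candidate).
(8,7) = 2 (sole candidate).
(9,4) = 4 (sole candidate).
(9,5) = 8 (sole candidate).
(9,6) = 7 (sole candidate).
(1,6) = 2 (sole candidate).
(1,7) = 8: row 1 has {1,2,5,6,7,9}; col 7 has {2,3,4,6}; box has {1,2,3,4,6,7,9} → only 8 remains.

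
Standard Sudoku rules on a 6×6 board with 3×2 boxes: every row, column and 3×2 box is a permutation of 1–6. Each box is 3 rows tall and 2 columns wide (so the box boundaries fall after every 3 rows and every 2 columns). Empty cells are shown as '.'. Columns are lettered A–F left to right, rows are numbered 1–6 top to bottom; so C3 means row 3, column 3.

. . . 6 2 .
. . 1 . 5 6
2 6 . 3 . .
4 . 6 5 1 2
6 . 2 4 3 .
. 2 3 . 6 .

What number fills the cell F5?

5

A2 = 3 (sole candidate).
B2 = 4 (sole candidate).
D2 = 2 (sole candidate).
E3 = 4 (sole candidate).
F3 = 1 (sole candidate).
B4 = 3 (sole candidate).
F5 = 5: row 5 has {2,3,4,6}; col 6 has {1,2,6}; box has {1,2,3,6} → only 5 remains.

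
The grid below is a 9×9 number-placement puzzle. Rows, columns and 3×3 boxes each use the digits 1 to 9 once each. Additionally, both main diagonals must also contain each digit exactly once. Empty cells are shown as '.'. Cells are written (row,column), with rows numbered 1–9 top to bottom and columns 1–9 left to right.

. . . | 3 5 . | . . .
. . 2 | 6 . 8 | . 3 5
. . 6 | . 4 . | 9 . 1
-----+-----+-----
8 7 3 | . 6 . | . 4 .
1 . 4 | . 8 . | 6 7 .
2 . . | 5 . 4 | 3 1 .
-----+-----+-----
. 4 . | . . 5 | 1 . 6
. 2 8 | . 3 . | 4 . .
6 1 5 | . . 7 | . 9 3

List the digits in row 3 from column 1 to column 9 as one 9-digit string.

536742981

(2,2) = 9: row 2 has {2,3,5,6,8}; col 2 has {1,2,4,7}; box has {2,6}; main diagonal has {1,3,4,6,8} → only 9 remains.
(2,7) = 7: row 2 has {2,3,5,6,8,9}; col 7 has {1,3,4,6,9}; box has {1,3,5,9} → only 7 remains.
(3,6) = 2: row 3 has {1,4,6,9}; col 6 has {4,5,7,8}; box has {3,4,5,6,8} → only 2 remains.
(3,8) = 8: row 3 has {1,2,4,6,9}; col 8 has {1,3,4,7,9}; box has {1,3,5,7,9} → only 8 remains.
(4,4) = 2: row 4 has {3,4,6,7,8}; col 4 has {3,5,6}; box has {4,5,6,8}; main diagonal has {1,3,4,6,8,9} → only 2 remains.
(4,6) = 1: row 4 has {2,3,4,6,7,8}; col 6 has {2,4,5,7,8}; box has {2,4,5,6,8}; anti-diagonal has {2,3,5,6,8,9} → only 1 remains.
(4,7) = 5: row 4 has {1,2,3,4,6,7,8}; col 7 has {1,3,4,6,7,9}; box has {1,3,4,6,7} → only 5 remains.
(4,9) = 9: row 4 has {1,2,3,4,5,6,7,8}; col 9 has {1,3,5,6}; box has {1,3,4,5,6,7} → only 9 remains.
(5,2) = 5: row 5 has {1,4,6,7,8}; col 2 has {1,2,4,7,9}; box has {1,2,3,4,7,8} → only 5 remains.
(5,4) = 9: row 5 has {1,4,5,6,7,8}; col 4 has {2,3,5,6}; box has {1,2,4,5,6,8} → only 9 remains.
(5,6) = 3: row 5 has {1,4,5,6,7,8,9}; col 6 has {1,2,4,5,7,8}; box has {1,2,4,5,6,8,9} → only 3 remains.
(5,9) = 2: row 5 has {1,3,4,5,6,7,8,9}; col 9 has {1,3,5,6,9}; box has {1,3,4,5,6,7,9} → only 2 remains.
(6,2) = 6: row 6 has {1,2,3,4,5}; col 2 has {1,2,4,5,7,9}; box has {1,2,3,4,5,7,8} → only 6 remains.
(6,3) = 9: row 6 has {1,2,3,4,5,6}; col 3 has {2,3,4,5,6,8}; box has {1,2,3,4,5,6,7,8} → only 9 remains.
(6,5) = 7: row 6 has {1,2,3,4,5,6,9}; col 5 has {3,4,5,6,8}; box has {1,2,3,4,5,6,8,9} → only 7 remains.
(6,9) = 8: row 6 has {1,2,3,4,5,6,7,9}; col 9 has {1,2,3,5,6,9}; box has {1,2,3,4,5,6,7,9} → only 8 remains.
(7,3) = 7: row 7 has {1,4,5,6}; col 3 has {2,3,4,5,6,8,9}; box has {1,2,4,5,6,8}; anti-diagonal has {1,2,3,5,6,8,9} → only 7 remains.
(7,4) = 8: row 7 has {1,4,5,6,7}; col 4 has {2,3,5,6,9}; box has {3,5,7} → only 8 remains.
(7,8) = 2: row 7 has {1,4,5,6,7,8}; col 8 has {1,3,4,7,8,9}; box has {1,3,4,6,9} → only 2 remains.
(8,1) = 9: row 8 has {2,3,4,8}; col 1 has {1,2,6,8}; box has {1,2,4,5,6,7,8} → only 9 remains.
(8,4) = 1: row 8 has {2,3,4,8,9}; col 4 has {2,3,5,6,8,9}; box has {3,5,7,8} → only 1 remains.
(8,6) = 6: row 8 has {1,2,3,4,8,9}; col 6 has {1,2,3,4,5,7,8}; box has {1,3,5,7,8} → only 6 remains.
(8,8) = 5: row 8 has {1,2,3,4,6,8,9}; col 8 has {1,2,3,4,7,8,9}; box has {1,2,3,4,6,9}; main diagonal has {1,2,3,4,6,8,9} → only 5 remains.
(8,9) = 7: row 8 has {1,2,3,4,5,6,8,9}; col 9 has {1,2,3,5,6,8,9}; box has {1,2,3,4,5,6,9} → only 7 remains.
(9,4) = 4: row 9 has {1,3,5,6,7,9}; col 4 has {1,2,3,5,6,8,9}; box has {1,3,5,6,7,8} → only 4 remains.
(9,5) = 2: row 9 has {1,3,4,5,6,7,9}; col 5 has {3,4,5,6,7,8}; box has {1,3,4,5,6,7,8} → only 2 remains.
(9,7) = 8: row 9 has {1,2,3,4,5,6,7,9}; col 7 has {1,3,4,5,6,7,9}; box has {1,2,3,4,5,6,7,9} → only 8 remains.
(1,1) = 7: row 1 has {3,5}; col 1 has {1,2,6,8,9}; box has {2,6,9}; main diagonal has {1,2,3,4,5,6,8,9} → only 7 remains.
(1,2) = 8: row 1 has {3,5,7}; col 2 has {1,2,4,5,6,7,9}; box has {2,6,7,9} → only 8 remains.
(1,3) = 1: row 1 has {3,5,7,8}; col 3 has {2,3,4,5,6,7,8,9}; box has {2,6,7,8,9} → only 1 remains.
(1,6) = 9: row 1 has {1,3,5,7,8}; col 6 has {1,2,3,4,5,6,7,8}; box has {2,3,4,5,6,8} → only 9 remains.
(1,7) = 2: row 1 has {1,3,5,7,8,9}; col 7 has {1,3,4,5,6,7,8,9}; box has {1,3,5,7,8,9} → only 2 remains.
(1,8) = 6: row 1 has {1,2,3,5,7,8,9}; col 8 has {1,2,3,4,5,7,8,9}; box has {1,2,3,5,7,8,9} → only 6 remains.
(1,9) = 4: row 1 has {1,2,3,5,6,7,8,9}; col 9 has {1,2,3,5,6,7,8,9}; box has {1,2,3,5,6,7,8,9}; anti-diagonal has {1,2,3,5,6,7,8,9} → only 4 remains.
(2,1) = 4: row 2 has {2,3,5,6,7,8,9}; col 1 has {1,2,6,7,8,9}; box has {1,2,6,7,8,9} → only 4 remains.
(2,5) = 1: row 2 has {2,3,4,5,6,7,8,9}; col 5 has {2,3,4,5,6,7,8}; box has {2,3,4,5,6,8,9} → only 1 remains.
(3,2) = 3: row 3 has {1,2,4,6,8,9}; col 2 has {1,2,4,5,6,7,8,9}; box has {1,2,4,6,7,8,9} → only 3 remains.
(3,4) = 7: row 3 has {1,2,3,4,6,8,9}; col 4 has {1,2,3,4,5,6,8,9}; box has {1,2,3,4,5,6,8,9} → only 7 remains.
(7,1) = 3: row 7 has {1,2,4,5,6,7,8}; col 1 has {1,2,4,6,7,8,9}; box has {1,2,4,5,6,7,8,9} → only 3 remains.
(7,5) = 9: row 7 has {1,2,3,4,5,6,7,8}; col 5 has {1,2,3,4,5,6,7,8}; box has {1,2,3,4,5,6,7,8} → only 9 remains.
(3,1) = 5: row 3 has {1,2,3,4,6,7,8,9}; col 1 has {1,2,3,4,6,7,8,9}; box has {1,2,3,4,6,7,8,9} → only 5 remains.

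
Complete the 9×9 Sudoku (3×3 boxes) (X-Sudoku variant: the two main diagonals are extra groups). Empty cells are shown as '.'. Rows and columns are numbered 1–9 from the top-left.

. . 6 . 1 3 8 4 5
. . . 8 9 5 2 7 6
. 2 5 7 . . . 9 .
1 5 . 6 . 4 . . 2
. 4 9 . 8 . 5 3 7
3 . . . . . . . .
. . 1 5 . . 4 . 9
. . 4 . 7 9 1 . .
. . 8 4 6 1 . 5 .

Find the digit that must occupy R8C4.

3

R1C4 = 2 (sole candidate).
R2C1 = 4 (sole candidate).
R2C3 = 3 (sole candidate).
R3C1 = 8 (sole candidate).
R3C5 = 4 (sole candidate).
R3C6 = 6 (sole candidate).
R3C7 = 3 (sole candidate).
R3C9 = 1 (sole candidate).
R4C3 = 7 (sole candidate).
R4C5 = 3 (sole candidate).
R4C7 = 9 (sole candidate).
R4C8 = 8 (sole candidate).
R5C4 = 1 (sole candidate).
R5C6 = 2 (sole candidate).
R6C3 = 2 (sole candidate).
R6C4 = 9 (sole candidate).
R6C5 = 5 (sole candidate).
R6C6 = 7 (sole candidate).
R6C7 = 6 (sole candidate).
R6C8 = 1 (sole candidate).
R6C9 = 4 (sole candidate).
R7C5 = 2 (sole candidate).
R7C6 = 8 (sole candidate).
R7C8 = 6 (sole candidate).
R8C2 = 6 (sole candidate).
R8C4 = 3: row 8 has {1,4,6,7,9}; col 4 has {1,2,4,5,6,7,8,9}; box has {1,2,4,5,6,7,8,9} → only 3 remains.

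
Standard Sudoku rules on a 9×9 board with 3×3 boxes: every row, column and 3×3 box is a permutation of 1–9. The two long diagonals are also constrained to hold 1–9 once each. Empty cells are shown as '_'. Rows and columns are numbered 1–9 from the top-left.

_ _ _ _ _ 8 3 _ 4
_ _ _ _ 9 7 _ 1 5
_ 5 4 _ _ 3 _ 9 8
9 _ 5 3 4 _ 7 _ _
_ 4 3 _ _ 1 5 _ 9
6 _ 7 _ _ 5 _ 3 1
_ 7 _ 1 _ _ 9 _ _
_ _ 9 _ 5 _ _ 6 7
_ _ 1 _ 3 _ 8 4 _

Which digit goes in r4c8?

8

r9c9 = 2 (sole candidate).
r2c2 = 8 (sole candidate).
r4c9 = 6 (sole candidate).
r5c5 = 7 (sole candidate).
r6c2 = 2 (sole candidate).
r6c5 = 8 (sole candidate).
r6c7 = 4 (sole candidate).
r7c8 = 5 (sole candidate).
r7c9 = 3 (sole candidate).
r8c2 = 3 (sole candidate).
r8c7 = 1 (sole candidate).
r9c1 = 5 (sole candidate).
r9c2 = 6 (sole candidate).
r9c6 = 9 (sole candidate).
r1c1 = 1 (sole candidate).
r1c2 = 9 (sole candidate).
r4c2 = 1 (sole candidate).
r4c6 = 2 (sole candidate).
r4c8 = 8: row 4 has {1,2,3,4,5,6,7,9}; col 8 has {1,3,4,5,6,9}; box has {1,3,4,5,6,7,9} → only 8 remains.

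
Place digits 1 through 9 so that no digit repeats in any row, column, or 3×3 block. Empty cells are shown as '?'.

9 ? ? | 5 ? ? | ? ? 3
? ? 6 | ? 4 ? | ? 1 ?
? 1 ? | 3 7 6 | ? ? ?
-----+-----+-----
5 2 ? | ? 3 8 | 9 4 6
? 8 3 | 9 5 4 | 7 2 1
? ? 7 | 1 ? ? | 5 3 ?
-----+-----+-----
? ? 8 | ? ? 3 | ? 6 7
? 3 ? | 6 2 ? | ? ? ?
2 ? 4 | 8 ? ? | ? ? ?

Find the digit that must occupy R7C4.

4

R1C3 = 2: row 1 has {3,5,9}; col 3 has {3,4,6,7,8}; box has {1,6,9} → only 2 remains.
R1C6 = 1: row 1 has {2,3,5,9}; col 6 has {3,4,6,8}; box has {3,4,5,6,7} → only 1 remains.
R2C4 = 2: row 2 has {1,4,6}; col 4 has {1,3,5,6,8,9}; box has {1,3,4,5,6,7} → only 2 remains.
R2C6 = 9: row 2 has {1,2,4,6}; col 6 has {1,3,4,6,8}; box has {1,2,3,4,5,6,7} → only 9 remains.
R2C7 = 8: row 2 has {1,2,4,6,9}; col 7 has {5,7,9}; box has {1,3} → only 8 remains.
R2C9 = 5: row 2 has {1,2,4,6,8,9}; col 9 has {1,3,6,7}; box has {1,3,8} → only 5 remains.
R3C3 = 5: row 3 has {1,3,6,7}; col 3 has {2,3,4,6,7,8}; box has {1,2,6,9} → only 5 remains.
R3C8 = 9: row 3 has {1,3,5,6,7}; col 8 has {1,2,3,4,6}; box has {1,3,5,8} → only 9 remains.
R4C3 = 1: row 4 has {2,3,4,5,6,8,9}; col 3 has {2,3,4,5,6,7,8}; box has {2,3,5,7,8} → only 1 remains.
R4C4 = 7: row 4 has {1,2,3,4,5,6,8,9}; col 4 has {1,2,3,5,6,8,9}; box has {1,3,4,5,8,9} → only 7 remains.
R5C1 = 6: row 5 has {1,2,3,4,5,7,8,9}; col 1 has {2,5,9}; box has {1,2,3,5,7,8} → only 6 remains.
R6C1 = 4: row 6 has {1,3,5,7}; col 1 has {2,5,6,9}; box has {1,2,3,5,6,7,8} → only 4 remains.
R6C2 = 9: row 6 has {1,3,4,5,7}; col 2 has {1,2,3,8}; box has {1,2,3,4,5,6,7,8} → only 9 remains.
R6C5 = 6: row 6 has {1,3,4,5,7,9}; col 5 has {2,3,4,5,7}; box has {1,3,4,5,7,8,9} → only 6 remains.
R6C6 = 2: row 6 has {1,3,4,5,6,7,9}; col 6 has {1,3,4,6,8,9}; box has {1,3,4,5,6,7,8,9} → only 2 remains.
R6C9 = 8: row 6 has {1,2,3,4,5,6,7,9}; col 9 has {1,3,5,6,7}; box has {1,2,3,4,5,6,7,9} → only 8 remains.
R7C1 = 1: row 7 has {3,6,7,8}; col 1 has {2,4,5,6,9}; box has {2,3,4,8} → only 1 remains.
R7C2 = 5: row 7 has {1,3,6,7,8}; col 2 has {1,2,3,8,9}; box has {1,2,3,4,8} → only 5 remains.
R7C4 = 4: row 7 has {1,3,5,6,7,8}; col 4 has {1,2,3,5,6,7,8,9}; box has {2,3,6,8} → only 4 remains.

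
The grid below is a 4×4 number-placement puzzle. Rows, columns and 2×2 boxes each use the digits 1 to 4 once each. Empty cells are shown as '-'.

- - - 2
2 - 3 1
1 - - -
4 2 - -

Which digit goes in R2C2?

4

R1C1 = 3 (sole candidate).
R1C3 = 4 (sole candidate).
R2C2 = 4: row 2 has {1,2,3}; col 2 has {2}; box has {2,3} → only 4 remains.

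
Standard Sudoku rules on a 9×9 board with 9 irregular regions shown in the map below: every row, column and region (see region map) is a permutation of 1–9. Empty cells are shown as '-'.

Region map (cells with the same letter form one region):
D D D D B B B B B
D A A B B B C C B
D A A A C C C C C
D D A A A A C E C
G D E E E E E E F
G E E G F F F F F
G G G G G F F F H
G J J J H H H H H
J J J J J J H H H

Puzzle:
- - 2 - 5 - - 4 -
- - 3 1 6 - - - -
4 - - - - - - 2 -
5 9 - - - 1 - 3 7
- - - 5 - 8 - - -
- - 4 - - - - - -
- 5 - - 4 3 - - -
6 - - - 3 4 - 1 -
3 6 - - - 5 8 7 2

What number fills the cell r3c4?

r1c4 = 6 (hidden single in row 1).
r5c2 = 3 (hidden single in row 5).
r5c9 = 4 (hidden single in row 5).
r6c4 = 3 (hidden single in row 6).
r9c4 = 4 (hidden single in row 9).
r4c7 = 4 (hidden single in row 4).
r2c2 = 4 (hidden single in row 2).
r2c6 = 2 (hidden single in row 2).
r2c1 = 7 (hidden single in row 2).
r4c3 = 6 (hidden single in row 4).
r3c3 = 5 (hidden single in column 3).
r3c4 = 9: in region A, 9 can only go here (every other open cell in that region sees a 9).

9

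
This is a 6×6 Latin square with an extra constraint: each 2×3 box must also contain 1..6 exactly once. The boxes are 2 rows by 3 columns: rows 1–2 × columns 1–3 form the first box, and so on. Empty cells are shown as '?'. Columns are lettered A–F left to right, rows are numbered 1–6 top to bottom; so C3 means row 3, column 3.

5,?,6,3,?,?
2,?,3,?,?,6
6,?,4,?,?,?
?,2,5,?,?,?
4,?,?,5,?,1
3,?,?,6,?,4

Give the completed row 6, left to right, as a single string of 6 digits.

F1 = 2 (sole candidate).
A4 = 1 (sole candidate).
D4 = 4 (sole candidate).
F4 = 3 (sole candidate).
B5 = 6 (sole candidate).
C5 = 2 (sole candidate).
E5 = 3 (sole candidate).
C6 = 1: row 6 has {3,4,6}; col 3 has {2,3,4,5,6}; box has {2,3,4,6} → only 1 remains.
E6 = 2: row 6 has {1,3,4,6}; col 5 has {3}; box has {1,3,4,5,6} → only 2 remains.
D2 = 1 (sole candidate).
B3 = 3 (sole candidate).
D3 = 2 (sole candidate).
F3 = 5 (sole candidate).
E4 = 6 (sole candidate).
B6 = 5: row 6 has {1,2,3,4,6}; col 2 has {2,3,6}; box has {1,2,3,4,6} → only 5 remains.

351624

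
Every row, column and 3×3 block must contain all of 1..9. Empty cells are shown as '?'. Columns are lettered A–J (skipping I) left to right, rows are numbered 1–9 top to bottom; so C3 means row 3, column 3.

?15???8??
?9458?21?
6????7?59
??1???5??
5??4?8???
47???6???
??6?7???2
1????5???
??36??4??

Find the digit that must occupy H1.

F2 = 3: row 2 has {1,2,4,5,8,9}; col 6 has {5,6,7,8}; box has {5,7,8} → only 3 remains.
G3 = 3: row 3 has {5,6,7,9}; col 7 has {2,4,5,8}; box has {1,2,5,8,9} → only 3 remains.
A2 = 7: row 2 has {1,2,3,4,5,8,9}; col 1 has {1,4,5,6}; box has {1,4,5,6,9} → only 7 remains.
J2 = 6: row 2 has {1,2,3,4,5,7,8,9}; col 9 has {2,9}; box has {1,2,3,5,8,9} → only 6 remains.
A1 = 3: in row 1, 3 can only go here (every other open cell in that row sees a 3).
E1 = 6: in row 1, 6 can only go here (every other open cell in that row sees a 6).
E3 = 4: in row 3, 4 can only go here (every other open cell in that row sees a 4).
D3 = 1: in row 3, 1 can only go here (every other open cell in that row sees a 1).
E6 = 5: in row 6, 5 can only go here (every other open cell in that row sees a 5).
B7 = 5: in row 7, 5 can only go here (every other open cell in that row sees a 5).
F7 = 4: in row 7, 4 can only go here (every other open cell in that row sees a 4).
G7 = 1: in row 7, 1 can only go here (every other open cell in that row sees a 1).
G6 = 9: row 6 has {4,5,6,7}; col 7 has {1,2,3,4,5,8}; box has {5} → only 9 remains.
J6 = 1: in row 6, 1 can only go here (every other open cell in that row sees a 1).
E5 = 1: in row 5, 1 can only go here (every other open cell in that row sees a 1).
C5 = 9: in row 5, 9 can only go here (every other open cell in that row sees a 9).
B8 = 4: in row 8, 4 can only go here (every other open cell in that row sees a 4).
F9 = 1: in row 9, 1 can only go here (every other open cell in that row sees a 1).
J9 = 5: in row 9, 5 can only go here (every other open cell in that row sees a 5).
H9 = 7: in row 9, 7 can only go here (every other open cell in that row sees a 7).
H1 = 4: row 1 has {1,3,5,6,8}; col 8 has {1,5,7}; box has {1,2,3,5,6,8,9} → only 4 remains.

4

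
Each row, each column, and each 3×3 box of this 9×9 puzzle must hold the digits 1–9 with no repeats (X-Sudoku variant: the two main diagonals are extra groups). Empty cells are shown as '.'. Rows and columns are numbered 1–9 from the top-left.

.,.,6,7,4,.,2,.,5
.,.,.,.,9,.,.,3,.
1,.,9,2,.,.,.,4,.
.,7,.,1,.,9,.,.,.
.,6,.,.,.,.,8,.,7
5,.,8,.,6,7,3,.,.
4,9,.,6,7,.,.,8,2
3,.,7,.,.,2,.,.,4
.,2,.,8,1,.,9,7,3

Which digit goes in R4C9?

R1C1 = 8: row 1 has {2,4,5,6,7}; col 1 has {1,3,4,5}; box has {1,6,9}; main diagonal has {1,3,7,9} → only 8 remains.
R1C2 = 3: row 1 has {2,4,5,6,7,8}; col 2 has {2,6,7,9}; box has {1,6,8,9} → only 3 remains.
R1C6 = 1: row 1 has {2,3,4,5,6,7,8}; col 6 has {2,7,9}; box has {2,4,7,9} → only 1 remains.
R1C8 = 9: row 1 has {1,2,3,4,5,6,7,8}; col 8 has {3,4,7,8}; box has {2,3,4,5} → only 9 remains.
R2C4 = 5: row 2 has {3,9}; col 4 has {1,2,6,7,8}; box has {1,2,4,7,9} → only 5 remains.
R3C2 = 5: row 3 has {1,2,4,9}; col 2 has {2,3,6,7,9}; box has {1,3,6,8,9} → only 5 remains.
R4C1 = 2: row 4 has {1,7,9}; col 1 has {1,3,4,5,8}; box has {5,6,7,8} → only 2 remains.
R4C9 = 6: row 4 has {1,2,7,9}; col 9 has {2,3,4,5,7}; box has {3,7,8} → only 6 remains.

6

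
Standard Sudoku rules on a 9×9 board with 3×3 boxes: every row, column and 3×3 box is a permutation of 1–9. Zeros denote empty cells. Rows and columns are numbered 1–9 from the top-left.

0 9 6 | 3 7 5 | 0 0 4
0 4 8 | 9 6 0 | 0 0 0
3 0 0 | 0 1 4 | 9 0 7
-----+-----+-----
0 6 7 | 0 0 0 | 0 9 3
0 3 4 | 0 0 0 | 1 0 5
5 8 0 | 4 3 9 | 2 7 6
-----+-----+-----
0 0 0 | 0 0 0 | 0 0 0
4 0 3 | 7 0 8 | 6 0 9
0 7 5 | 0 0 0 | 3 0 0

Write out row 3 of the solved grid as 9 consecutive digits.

row 1, column 7 = 8: row 1 has {3,4,5,6,7,9}; col 7 has {1,2,3,6,9}; box has {4,7,9} → only 8 remains.
row 2, column 6 = 2: row 2 has {4,6,8,9}; col 6 has {4,5,8,9}; box has {1,3,4,5,6,7,9} → only 2 remains.
row 2, column 7 = 5: row 2 has {2,4,6,8,9}; col 7 has {1,2,3,6,8,9}; box has {4,7,8,9} → only 5 remains.
row 2, column 9 = 1: row 2 has {2,4,5,6,8,9}; col 9 has {3,4,5,6,7,9}; box has {4,5,7,8,9} → only 1 remains.
row 3, column 3 = 2: row 3 has {1,3,4,7,9}; col 3 has {3,4,5,6,7,8}; box has {3,4,6,8,9} → only 2 remains.
row 3, column 4 = 8: row 3 has {1,2,3,4,7,9}; col 4 has {3,4,7,9}; box has {1,2,3,4,5,6,7,9} → only 8 remains.
row 3, column 8 = 6: row 3 has {1,2,3,4,7,8,9}; col 8 has {7,9}; box has {1,4,5,7,8,9} → only 6 remains.
row 4, column 6 = 1: row 4 has {3,6,7,9}; col 6 has {2,4,5,8,9}; box has {3,4,9} → only 1 remains.
row 4, column 7 = 4: row 4 has {1,3,6,7,9}; col 7 has {1,2,3,5,6,8,9}; box has {1,2,3,5,6,7,9} → only 4 remains.
row 5, column 8 = 8: row 5 has {1,3,4,5}; col 8 has {6,7,9}; box has {1,2,3,4,5,6,7,9} → only 8 remains.
row 6, column 3 = 1: row 6 has {2,3,4,5,6,7,8,9}; col 3 has {2,3,4,5,6,7,8}; box has {3,4,5,6,7,8} → only 1 remains.
row 7, column 3 = 9: row 7 has {}; col 3 has {1,2,3,4,5,6,7,8}; box has {3,4,5,7} → only 9 remains.
row 7, column 7 = 7: row 7 has {9}; col 7 has {1,2,3,4,5,6,8,9}; box has {3,6,9} → only 7 remains.
row 9, column 6 = 6: row 9 has {3,5,7}; col 6 has {1,2,4,5,8,9}; box has {7,8} → only 6 remains.
row 1, column 1 = 1: row 1 has {3,4,5,6,7,8,9}; col 1 has {3,4,5}; box has {2,3,4,6,8,9} → only 1 remains.
row 1, column 8 = 2: row 1 has {1,3,4,5,6,7,8,9}; col 8 has {6,7,8,9}; box has {1,4,5,6,7,8,9} → only 2 remains.
row 2, column 1 = 7: row 2 has {1,2,4,5,6,8,9}; col 1 has {1,3,4,5}; box has {1,2,3,4,6,8,9} → only 7 remains.
row 2, column 8 = 3: row 2 has {1,2,4,5,6,7,8,9}; col 8 has {2,6,7,8,9}; box has {1,2,4,5,6,7,8,9} → only 3 remains.
row 3, column 2 = 5: row 3 has {1,2,3,4,6,7,8,9}; col 2 has {3,4,6,7,8,9}; box has {1,2,3,4,6,7,8,9} → only 5 remains.

352814967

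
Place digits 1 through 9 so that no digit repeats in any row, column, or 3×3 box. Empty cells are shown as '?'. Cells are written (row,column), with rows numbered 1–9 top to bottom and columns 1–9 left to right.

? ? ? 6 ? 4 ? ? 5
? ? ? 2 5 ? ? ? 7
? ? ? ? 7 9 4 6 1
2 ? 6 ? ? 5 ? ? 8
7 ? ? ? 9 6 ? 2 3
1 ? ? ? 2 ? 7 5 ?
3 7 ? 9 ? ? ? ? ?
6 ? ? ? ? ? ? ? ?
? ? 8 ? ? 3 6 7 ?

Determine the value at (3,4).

(5,7) = 1: row 5 has {2,3,6,7,9}; col 7 has {4,6,7}; box has {2,3,5,7,8} → only 1 remains.
(6,6) = 8: row 6 has {1,2,5,7}; col 6 has {3,4,5,6,9}; box has {2,5,6,9} → only 8 remains.
(2,6) = 1: row 2 has {2,5,7}; col 6 has {3,4,5,6,8,9}; box has {2,4,5,6,7,9} → only 1 remains.
(4,7) = 9: row 4 has {2,5,6,8}; col 7 has {1,4,6,7}; box has {1,2,3,5,7,8} → only 9 remains.
(4,8) = 4: row 4 has {2,5,6,8,9}; col 8 has {2,5,6,7}; box has {1,2,3,5,7,8,9} → only 4 remains.
(5,4) = 4: row 5 has {1,2,3,6,7,9}; col 4 has {2,6,9}; box has {2,5,6,8,9} → only 4 remains.
(6,4) = 3: row 6 has {1,2,5,7,8}; col 4 has {2,4,6,9}; box has {2,4,5,6,8,9} → only 3 remains.
(6,9) = 6: row 6 has {1,2,3,5,7,8}; col 9 has {1,3,5,7,8}; box has {1,2,3,4,5,7,8,9} → only 6 remains.
(7,6) = 2: row 7 has {3,7,9}; col 6 has {1,3,4,5,6,8,9}; box has {3,9} → only 2 remains.
(7,9) = 4: row 7 has {2,3,7,9}; col 9 has {1,3,5,6,7,8}; box has {6,7} → only 4 remains.
(8,6) = 7: row 8 has {6}; col 6 has {1,2,3,4,5,6,8,9}; box has {2,3,9} → only 7 remains.
(3,4) = 8: row 3 has {1,4,6,7,9}; col 4 has {2,3,4,6,9}; box has {1,2,4,5,6,7,9} → only 8 remains.

8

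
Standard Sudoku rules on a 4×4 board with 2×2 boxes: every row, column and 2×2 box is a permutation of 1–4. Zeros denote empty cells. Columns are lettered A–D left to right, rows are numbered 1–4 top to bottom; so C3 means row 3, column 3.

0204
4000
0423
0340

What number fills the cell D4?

B2 = 1 (sole candidate).
C2 = 3 (sole candidate).
D2 = 2 (sole candidate).
A3 = 1 (sole candidate).
A4 = 2 (sole candidate).
D4 = 1: row 4 has {2,3,4}; col 4 has {2,3,4}; box has {2,3,4} → only 1 remains.

1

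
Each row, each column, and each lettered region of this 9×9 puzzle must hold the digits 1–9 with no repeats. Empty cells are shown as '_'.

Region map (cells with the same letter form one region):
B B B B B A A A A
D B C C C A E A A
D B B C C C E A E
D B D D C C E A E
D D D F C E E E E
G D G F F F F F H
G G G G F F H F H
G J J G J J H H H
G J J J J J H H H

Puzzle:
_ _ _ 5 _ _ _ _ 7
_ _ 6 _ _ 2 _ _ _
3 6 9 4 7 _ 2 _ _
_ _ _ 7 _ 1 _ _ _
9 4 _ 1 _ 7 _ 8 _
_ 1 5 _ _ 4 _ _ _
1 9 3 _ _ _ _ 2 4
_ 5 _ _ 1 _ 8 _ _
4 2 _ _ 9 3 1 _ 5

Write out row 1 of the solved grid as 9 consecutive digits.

r3c9 = 1: row 3 has {2,3,4,6,7,9}; col 9 has {4,5,7}; region has {2,7,8} → only 1 remains.
r5c3 = 2: row 5 has {1,4,7,8,9}; col 3 has {3,5,6,9}; region has {1,3,4,7,9} → only 2 remains.
r8c6 = 6: row 8 has {1,5,8}; col 6 has {1,2,3,4,7}; region has {1,2,3,5,9} → only 6 remains.
r9c4 = 8: row 9 has {1,2,3,4,5,9}; col 4 has {1,4,5,7}; region has {1,2,3,5,6,9} → only 8 remains.
r3c8 = 5: row 3 has {1,2,3,4,6,7,9}; col 8 has {2,8}; region has {2,7} → only 5 remains.
r4c3 = 8: row 4 has {1,7}; col 3 has {2,3,5,6,9}; region has {1,2,3,4,7,9} → only 8 remains.
r7c4 = 6: row 7 has {1,2,3,4,9}; col 4 has {1,4,5,7,8}; region has {1,3,4,5,9} → only 6 remains.
r7c7 = 7: row 7 has {1,2,3,4,6,9}; col 7 has {1,2,8}; region has {1,4,5,8} → only 7 remains.
r8c4 = 2: row 8 has {1,5,6,8}; col 4 has {1,4,5,6,7,8}; region has {1,3,4,5,6,9} → only 2 remains.
r9c3 = 7: row 9 has {1,2,3,4,5,8,9}; col 3 has {2,3,5,6,8,9}; region has {1,2,3,5,6,8,9} → only 7 remains.
r9c8 = 6: row 9 has {1,2,3,4,5,7,8,9}; col 8 has {2,5,8}; region has {1,4,5,7,8} → only 6 remains.
r2c1 = 5: row 2 has {2,6}; col 1 has {1,3,4,9}; region has {1,2,3,4,7,8,9} → only 5 remains.
r3c6 = 8: row 3 has {1,2,3,4,5,6,7,9}; col 6 has {1,2,3,4,6,7}; region has {1,4,6,7} → only 8 remains.
r4c1 = 6: row 4 has {1,7,8}; col 1 has {1,3,4,5,9}; region has {1,2,3,4,5,7,8,9} → only 6 remains.
r4c2 = 3: row 4 has {1,6,7,8}; col 2 has {1,2,4,5,6,9}; region has {5,6,9} → only 3 remains.
r4c9 = 9: row 4 has {1,3,6,7,8}; col 9 has {1,4,5,7}; region has {1,2,7,8} → only 9 remains.
r7c6 = 5: row 7 has {1,2,3,4,6,7,9}; col 6 has {1,2,3,4,6,7,8}; region has {1,2,4} → only 5 remains.
r8c1 = 7: row 8 has {1,2,5,6,8}; col 1 has {1,3,4,5,6,9}; region has {1,2,3,4,5,6,9} → only 7 remains.
r8c3 = 4: row 8 has {1,2,5,6,7,8}; col 3 has {2,3,5,6,7,8,9}; region has {1,2,3,5,6,7,8,9} → only 4 remains.
r8c9 = 3: row 8 has {1,2,4,5,6,7,8}; col 9 has {1,4,5,7,9}; region has {1,4,5,6,7,8} → only 3 remains.
r1c2 = 8: row 1 has {5,7}; col 2 has {1,2,3,4,5,6,9}; region has {3,5,6,9} → only 8 remains.
r1c3 = 1: row 1 has {5,7,8}; col 3 has {2,3,4,5,6,7,8,9}; region has {3,5,6,8,9} → only 1 remains.
r1c6 = 9: row 1 has {1,5,7,8}; col 6 has {1,2,3,4,5,6,7,8}; region has {2,5,7} → only 9 remains.
r2c2 = 7: row 2 has {2,5,6}; col 2 has {1,2,3,4,5,6,8,9}; region has {1,3,5,6,8,9} → only 7 remains.
r2c5 = 3: row 2 has {2,5,6,7}; col 5 has {1,7,9}; region has {1,4,6,7,8} → only 3 remains.
r2c7 = 4: row 2 has {2,3,5,6,7}; col 7 has {1,2,7,8}; region has {1,2,7,8,9} → only 4 remains.
r2c8 = 1: row 2 has {2,3,4,5,6,7}; col 8 has {2,5,6,8}; region has {2,5,7,9} → only 1 remains.
r2c9 = 8: row 2 has {1,2,3,4,5,6,7}; col 9 has {1,3,4,5,7,9}; region has {1,2,5,7,9} → only 8 remains.
r4c7 = 5: row 4 has {1,3,6,7,8,9}; col 7 has {1,2,4,7,8}; region has {1,2,4,7,8,9} → only 5 remains.
r4c8 = 4: row 4 has {1,3,5,6,7,8,9}; col 8 has {1,2,5,6,8}; region has {1,2,5,7,8,9} → only 4 remains.
r5c5 = 5: row 5 has {1,2,4,7,8,9}; col 5 has {1,3,7,9}; region has {1,3,4,6,7,8} → only 5 remains.
r5c9 = 6: row 5 has {1,2,4,5,7,8,9}; col 9 has {1,3,4,5,7,8,9}; region has {1,2,4,5,7,8,9} → only 6 remains.
r6c1 = 8: row 6 has {1,4,5}; col 1 has {1,3,4,5,6,7,9}; region has {1,2,3,4,5,6,7,9} → only 8 remains.
r6c5 = 6: row 6 has {1,4,5,8}; col 5 has {1,3,5,7,9}; region has {1,2,4,5} → only 6 remains.
r6c9 = 2: row 6 has {1,4,5,6,8}; col 9 has {1,3,4,5,6,7,8,9}; region has {1,3,4,5,6,7,8} → only 2 remains.
r7c5 = 8: row 7 has {1,2,3,4,5,6,7,9}; col 5 has {1,3,5,6,7,9}; region has {1,2,4,5,6} → only 8 remains.
r8c8 = 9: row 8 has {1,2,3,4,5,6,7,8}; col 8 has {1,2,4,5,6,8}; region has {1,2,3,4,5,6,7,8} → only 9 remains.
r1c1 = 2: row 1 has {1,5,7,8,9}; col 1 has {1,3,4,5,6,7,8,9}; region has {1,3,5,6,7,8,9} → only 2 remains.
r1c5 = 4: row 1 has {1,2,5,7,8,9}; col 5 has {1,3,5,6,7,8,9}; region has {1,2,3,5,6,7,8,9} → only 4 remains.
r1c8 = 3: row 1 has {1,2,4,5,7,8,9}; col 8 has {1,2,4,5,6,8,9}; region has {1,2,4,5,7,8,9} → only 3 remains.
r2c4 = 9: row 2 has {1,2,3,4,5,6,7,8}; col 4 has {1,2,4,5,6,7,8}; region has {1,3,4,5,6,7,8} → only 9 remains.
r4c5 = 2: row 4 has {1,3,4,5,6,7,8,9}; col 5 has {1,3,4,5,6,7,8,9}; region has {1,3,4,5,6,7,8,9} → only 2 remains.
r5c7 = 3: row 5 has {1,2,4,5,6,7,8,9}; col 7 has {1,2,4,5,7,8}; region has {1,2,4,5,6,7,8,9} → only 3 remains.
r6c4 = 3: row 6 has {1,2,4,5,6,8}; col 4 has {1,2,4,5,6,7,8,9}; region has {1,2,4,5,6,8} → only 3 remains.
r6c7 = 9: row 6 has {1,2,3,4,5,6,8}; col 7 has {1,2,3,4,5,7,8}; region has {1,2,3,4,5,6,8} → only 9 remains.
r6c8 = 7: row 6 has {1,2,3,4,5,6,8,9}; col 8 has {1,2,3,4,5,6,8,9}; region has {1,2,3,4,5,6,8,9} → only 7 remains.
r1c7 = 6: row 1 has {1,2,3,4,5,7,8,9}; col 7 has {1,2,3,4,5,7,8,9}; region has {1,2,3,4,5,7,8,9} → only 6 remains.

281549637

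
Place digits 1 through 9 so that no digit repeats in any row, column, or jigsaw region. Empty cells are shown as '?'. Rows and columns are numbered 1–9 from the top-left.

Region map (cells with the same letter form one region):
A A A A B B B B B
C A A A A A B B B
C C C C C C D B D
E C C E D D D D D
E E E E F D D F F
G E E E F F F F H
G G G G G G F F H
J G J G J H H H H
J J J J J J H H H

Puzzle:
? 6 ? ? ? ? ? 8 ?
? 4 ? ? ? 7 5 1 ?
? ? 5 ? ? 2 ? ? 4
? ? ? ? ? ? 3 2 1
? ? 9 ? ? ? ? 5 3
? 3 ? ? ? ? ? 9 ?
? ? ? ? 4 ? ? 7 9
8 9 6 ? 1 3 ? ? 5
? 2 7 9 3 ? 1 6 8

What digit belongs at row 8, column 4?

7

row 3, column 8 = 3: row 3 has {2,4,5}; col 8 has {1,2,5,6,7,8,9}; region has {1,5,8} → only 3 remains.
row 8, column 8 = 4: row 8 has {1,3,5,6,8,9}; col 8 has {1,2,3,5,6,7,8,9}; region has {1,3,5,6,8,9} → only 4 remains.
row 7, column 2 = 5: in column 2, 5 can only go here (every other open cell in that column sees a 5).
row 6, column 4 = 5: in row 6, 5 can only go here (every other open cell in that row sees a 5).
row 1, column 1 = 5: in row 1, 5 can only go here (every other open cell in that row sees a 5).
row 9, column 1 = 4: row 9 has {1,2,3,6,7,8,9}; col 1 has {5,8}; region has {1,2,3,6,7,8,9} → only 4 remains.
row 9, column 6 = 5: row 9 has {1,2,3,4,6,7,8,9}; col 6 has {2,3,7}; region has {1,2,3,4,6,7,8,9} → only 5 remains.
row 4, column 5 = 5: in row 4, 5 can only go here (every other open cell in that row sees a 5).
row 4, column 6 = 9: in row 4, 9 can only go here (every other open cell in that row sees a 9).
row 1, column 6 = 4: row 1 has {5,6,8}; col 6 has {2,3,5,7,9}; region has {1,3,5,8} → only 4 remains.
row 5, column 4 = 4: in row 5, 4 can only go here (every other open cell in that row sees a 4).
row 4, column 3 = 4: in row 4, 4 can only go here (every other open cell in that row sees a 4).
row 6, column 7 = 4: in row 6, 4 can only go here (every other open cell in that row sees a 4).
row 1, column 7 = 9: in column 7, 9 can only go here (every other open cell in that column sees a 9).
row 2, column 9 = 6: in column 9, 6 can only go here (every other open cell in that column sees a 6).
row 2, column 5 = 9: in region A, 9 can only go here (every other open cell in that region sees a 9).
row 2, column 1 = 3: row 2 has {1,4,5,6,7,9}; col 1 has {4,5,8}; region has {2,4,5} → only 3 remains.
row 3, column 1 = 9: in row 3, 9 can only go here (every other open cell in that row sees a 9).
row 6, column 6 = 1: in region F, 1 can only go here (every other open cell in that region sees a 1).
Singles propagation stalls; row 8, column 4 is still open with candidates {2,7}.
  Try row 8, column 4 = 2: this forces row 2, column 4=8, row 8, column 7=7; then region D has no cell left for 7 — contradiction.
So row 8, column 4 = 7.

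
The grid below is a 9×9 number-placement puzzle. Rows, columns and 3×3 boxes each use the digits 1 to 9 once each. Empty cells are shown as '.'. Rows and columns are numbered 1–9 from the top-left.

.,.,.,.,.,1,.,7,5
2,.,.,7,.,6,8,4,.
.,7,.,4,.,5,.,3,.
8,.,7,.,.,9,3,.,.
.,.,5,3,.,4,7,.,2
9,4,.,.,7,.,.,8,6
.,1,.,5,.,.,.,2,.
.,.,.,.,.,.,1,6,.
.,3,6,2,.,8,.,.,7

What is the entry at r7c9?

8

r5c2 = 6: row 5 has {2,3,4,5,7}; col 2 has {1,3,4,7}; box has {4,5,7,8,9} → only 6 remains.
r6c4 = 1: row 6 has {4,6,7,8,9}; col 4 has {2,3,4,5,7}; box has {3,4,7,9} → only 1 remains.
r6c6 = 2: row 6 has {1,4,6,7,8,9}; col 6 has {1,4,5,6,8,9}; box has {1,3,4,7,9} → only 2 remains.
r6c7 = 5: row 6 has {1,2,4,6,7,8,9}; col 7 has {1,3,7,8}; box has {2,3,6,7,8} → only 5 remains.
r8c4 = 9: row 8 has {1,6}; col 4 has {1,2,3,4,5,7}; box has {2,5,8} → only 9 remains.
r1c4 = 8: row 1 has {1,5,7}; col 4 has {1,2,3,4,5,7,9}; box has {1,4,5,6,7} → only 8 remains.
r4c2 = 2: row 4 has {3,7,8,9}; col 2 has {1,3,4,6,7}; box has {4,5,6,7,8,9} → only 2 remains.
r4c4 = 6: row 4 has {2,3,7,8,9}; col 4 has {1,2,3,4,5,7,8,9}; box has {1,2,3,4,7,9} → only 6 remains.
r4c5 = 5: row 4 has {2,3,6,7,8,9}; col 5 has {7}; box has {1,2,3,4,6,7,9} → only 5 remains.
r4c8 = 1: row 4 has {2,3,5,6,7,8,9}; col 8 has {2,3,4,6,7,8}; box has {2,3,5,6,7,8} → only 1 remains.
r4c9 = 4: row 4 has {1,2,3,5,6,7,8,9}; col 9 has {2,5,6,7}; box has {1,2,3,5,6,7,8} → only 4 remains.
r5c1 = 1: row 5 has {2,3,4,5,6,7}; col 1 has {2,8,9}; box has {2,4,5,6,7,8,9} → only 1 remains.
r5c5 = 8: row 5 has {1,2,3,4,5,6,7}; col 5 has {5,7}; box has {1,2,3,4,5,6,7,9} → only 8 remains.
r5c8 = 9: row 5 has {1,2,3,4,5,6,7,8}; col 8 has {1,2,3,4,6,7,8}; box has {1,2,3,4,5,6,7,8} → only 9 remains.
r6c3 = 3: row 6 has {1,2,4,5,6,7,8,9}; col 3 has {5,6,7}; box has {1,2,4,5,6,7,8,9} → only 3 remains.
r9c8 = 5: row 9 has {2,3,6,7,8}; col 8 has {1,2,3,4,6,7,8,9}; box has {1,2,6,7} → only 5 remains.
r1c2 = 9: row 1 has {1,5,7,8}; col 2 has {1,2,3,4,6,7}; box has {2,7} → only 9 remains.
r1c3 = 4: row 1 has {1,5,7,8,9}; col 3 has {3,5,6,7}; box has {2,7,9} → only 4 remains.
r2c2 = 5: row 2 has {2,4,6,7,8}; col 2 has {1,2,3,4,6,7,9}; box has {2,4,7,9} → only 5 remains.
r2c3 = 1: row 2 has {2,4,5,6,7,8}; col 3 has {3,4,5,6,7}; box has {2,4,5,7,9} → only 1 remains.
r2c9 = 9: row 2 has {1,2,4,5,6,7,8}; col 9 has {2,4,5,6,7}; box has {3,4,5,7,8} → only 9 remains.
r3c1 = 6: row 3 has {3,4,5,7}; col 1 has {1,2,8,9}; box has {1,2,4,5,7,9} → only 6 remains.
r3c3 = 8: row 3 has {3,4,5,6,7}; col 3 has {1,3,4,5,6,7}; box has {1,2,4,5,6,7,9} → only 8 remains.
r3c7 = 2: row 3 has {3,4,5,6,7,8}; col 7 has {1,3,5,7,8}; box has {3,4,5,7,8,9} → only 2 remains.
r3c9 = 1: row 3 has {2,3,4,5,6,7,8}; col 9 has {2,4,5,6,7,9}; box has {2,3,4,5,7,8,9} → only 1 remains.
r7c3 = 9: row 7 has {1,2,5}; col 3 has {1,3,4,5,6,7,8}; box has {1,3,6} → only 9 remains.
r7c7 = 4: row 7 has {1,2,5,9}; col 7 has {1,2,3,5,7,8}; box has {1,2,5,6,7} → only 4 remains.
r8c2 = 8: row 8 has {1,6,9}; col 2 has {1,2,3,4,5,6,7,9}; box has {1,3,6,9} → only 8 remains.
r8c3 = 2: row 8 has {1,6,8,9}; col 3 has {1,3,4,5,6,7,8,9}; box has {1,3,6,8,9} → only 2 remains.
r8c9 = 3: row 8 has {1,2,6,8,9}; col 9 has {1,2,4,5,6,7,9}; box has {1,2,4,5,6,7} → only 3 remains.
r9c1 = 4: row 9 has {2,3,5,6,7,8}; col 1 has {1,2,6,8,9}; box has {1,2,3,6,8,9} → only 4 remains.
r9c5 = 1: row 9 has {2,3,4,5,6,7,8}; col 5 has {5,7,8}; box has {2,5,8,9} → only 1 remains.
r9c7 = 9: row 9 has {1,2,3,4,5,6,7,8}; col 7 has {1,2,3,4,5,7,8}; box has {1,2,3,4,5,6,7} → only 9 remains.
r1c1 = 3: row 1 has {1,4,5,7,8,9}; col 1 has {1,2,4,6,8,9}; box has {1,2,4,5,6,7,8,9} → only 3 remains.
r1c5 = 2: row 1 has {1,3,4,5,7,8,9}; col 5 has {1,5,7,8}; box has {1,4,5,6,7,8} → only 2 remains.
r1c7 = 6: row 1 has {1,2,3,4,5,7,8,9}; col 7 has {1,2,3,4,5,7,8,9}; box has {1,2,3,4,5,7,8,9} → only 6 remains.
r2c5 = 3: row 2 has {1,2,4,5,6,7,8,9}; col 5 has {1,2,5,7,8}; box has {1,2,4,5,6,7,8} → only 3 remains.
r3c5 = 9: row 3 has {1,2,3,4,5,6,7,8}; col 5 has {1,2,3,5,7,8}; box has {1,2,3,4,5,6,7,8} → only 9 remains.
r7c1 = 7: row 7 has {1,2,4,5,9}; col 1 has {1,2,3,4,6,8,9}; box has {1,2,3,4,6,8,9} → only 7 remains.
r7c5 = 6: row 7 has {1,2,4,5,7,9}; col 5 has {1,2,3,5,7,8,9}; box has {1,2,5,8,9} → only 6 remains.
r7c6 = 3: row 7 has {1,2,4,5,6,7,9}; col 6 has {1,2,4,5,6,8,9}; box has {1,2,5,6,8,9} → only 3 remains.
r7c9 = 8: row 7 has {1,2,3,4,5,6,7,9}; col 9 has {1,2,3,4,5,6,7,9}; box has {1,2,3,4,5,6,7,9} → only 8 remains.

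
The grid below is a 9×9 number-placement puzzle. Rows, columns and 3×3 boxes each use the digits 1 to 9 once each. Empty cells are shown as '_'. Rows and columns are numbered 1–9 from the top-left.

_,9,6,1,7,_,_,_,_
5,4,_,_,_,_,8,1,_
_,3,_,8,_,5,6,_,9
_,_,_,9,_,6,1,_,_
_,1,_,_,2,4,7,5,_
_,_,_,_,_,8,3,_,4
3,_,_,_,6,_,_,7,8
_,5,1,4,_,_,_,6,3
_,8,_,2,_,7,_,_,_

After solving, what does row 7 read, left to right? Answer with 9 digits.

324561978

r3c5 = 4 (sole candidate).
r3c8 = 2 (sole candidate).
r4c8 = 8 (sole candidate).
r4c9 = 2 (sole candidate).
r5c4 = 3 (sole candidate).
r5c9 = 6 (sole candidate).
r6c8 = 9 (sole candidate).
r7c2 = 2: row 7 has {3,6,7,8}; col 2 has {1,3,4,5,8,9}; box has {1,3,5,8} → only 2 remains.
r7c4 = 5: row 7 has {2,3,6,7,8}; col 4 has {1,2,3,4,8,9}; box has {2,4,6,7} → only 5 remains.
r8c6 = 9 (sole candidate).
r8c7 = 2 (sole candidate).
r9c8 = 4 (sole candidate).
r1c8 = 3 (sole candidate).
r1c9 = 5 (sole candidate).
r2c4 = 6 (sole candidate).
r2c9 = 7 (sole candidate).
r3c3 = 7 (sole candidate).
r4c2 = 7 (sole candidate).
r4c5 = 5 (sole candidate).
r6c2 = 6 (sole candidate).
r6c4 = 7 (sole candidate).
r6c5 = 1 (sole candidate).
r7c6 = 1: row 7 has {2,3,5,6,7,8}; col 6 has {4,5,6,7,8,9}; box has {2,4,5,6,7,9} → only 1 remains.
r7c7 = 9: row 7 has {1,2,3,5,6,7,8}; col 7 has {1,2,3,6,7,8}; box has {2,3,4,6,7,8} → only 9 remains.
r8c1 = 7 (sole candidate).
r8c5 = 8 (sole candidate).
r9c3 = 9 (sole candidate).
r9c5 = 3 (sole candidate).
r9c7 = 5 (sole candidate).
r9c9 = 1 (sole candidate).
r1c6 = 2 (sole candidate).
r1c7 = 4 (sole candidate).
r2c3 = 2 (sole candidate).
r2c5 = 9 (sole candidate).
r2c6 = 3 (sole candidate).
r3c1 = 1 (sole candidate).
r4c1 = 4 (sole candidate).
r4c3 = 3 (sole candidate).
r5c3 = 8 (sole candidate).
r6c1 = 2 (sole candidate).
r6c3 = 5 (sole candidate).
r7c3 = 4: row 7 has {1,2,3,5,6,7,8,9}; col 3 has {1,2,3,5,6,7,8,9}; box has {1,2,3,5,7,8,9} → only 4 remains.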